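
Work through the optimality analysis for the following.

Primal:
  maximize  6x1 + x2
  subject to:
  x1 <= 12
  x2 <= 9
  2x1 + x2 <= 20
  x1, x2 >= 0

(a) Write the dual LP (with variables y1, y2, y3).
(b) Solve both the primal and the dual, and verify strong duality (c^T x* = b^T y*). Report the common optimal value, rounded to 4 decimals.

The standard primal-dual pair for 'max c^T x s.t. A x <= b, x >= 0' is:
  Dual:  min b^T y  s.t.  A^T y >= c,  y >= 0.

So the dual LP is:
  minimize  12y1 + 9y2 + 20y3
  subject to:
    y1 + 2y3 >= 6
    y2 + y3 >= 1
    y1, y2, y3 >= 0

Solving the primal: x* = (10, 0).
  primal value c^T x* = 60.
Solving the dual: y* = (0, 0, 3).
  dual value b^T y* = 60.
Strong duality: c^T x* = b^T y*. Confirmed.

60


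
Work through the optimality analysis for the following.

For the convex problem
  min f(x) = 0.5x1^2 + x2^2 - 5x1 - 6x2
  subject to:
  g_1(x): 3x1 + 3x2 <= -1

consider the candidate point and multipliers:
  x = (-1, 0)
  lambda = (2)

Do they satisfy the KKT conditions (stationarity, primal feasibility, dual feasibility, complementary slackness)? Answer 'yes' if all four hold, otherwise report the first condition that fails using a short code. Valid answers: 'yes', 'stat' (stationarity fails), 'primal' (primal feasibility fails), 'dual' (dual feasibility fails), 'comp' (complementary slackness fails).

Gradient of f: grad f(x) = Q x + c = (-6, -6)
Constraint values g_i(x) = a_i^T x - b_i:
  g_1((-1, 0)) = -2
Stationarity residual: grad f(x) + sum_i lambda_i a_i = (0, 0)
  -> stationarity OK
Primal feasibility (all g_i <= 0): OK
Dual feasibility (all lambda_i >= 0): OK
Complementary slackness (lambda_i * g_i(x) = 0 for all i): FAILS

Verdict: the first failing condition is complementary_slackness -> comp.

comp


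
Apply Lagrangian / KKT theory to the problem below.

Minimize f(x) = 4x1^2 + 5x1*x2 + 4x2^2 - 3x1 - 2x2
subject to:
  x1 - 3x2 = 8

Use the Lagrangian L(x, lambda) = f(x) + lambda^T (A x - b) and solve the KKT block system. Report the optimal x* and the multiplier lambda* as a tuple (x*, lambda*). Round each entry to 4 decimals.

Form the Lagrangian:
  L(x, lambda) = (1/2) x^T Q x + c^T x + lambda^T (A x - b)
Stationarity (grad_x L = 0): Q x + c + A^T lambda = 0.
Primal feasibility: A x = b.

This gives the KKT block system:
  [ Q   A^T ] [ x     ]   [-c ]
  [ A    0  ] [ lambda ] = [ b ]

Solving the linear system:
  x*      = (1.9727, -2.0091)
  lambda* = (-2.7364)
  f(x*)   = 9.9955

x* = (1.9727, -2.0091), lambda* = (-2.7364)


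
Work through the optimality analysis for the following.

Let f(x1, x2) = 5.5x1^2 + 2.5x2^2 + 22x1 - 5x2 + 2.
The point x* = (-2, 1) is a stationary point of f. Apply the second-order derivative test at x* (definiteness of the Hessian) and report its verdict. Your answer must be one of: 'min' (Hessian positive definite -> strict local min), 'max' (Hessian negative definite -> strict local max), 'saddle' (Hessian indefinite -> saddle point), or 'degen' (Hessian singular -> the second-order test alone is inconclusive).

Compute the Hessian H = grad^2 f:
  H = [[11, 0], [0, 5]]
Verify stationarity: grad f(x*) = H x* + g = (0, 0).
Eigenvalues of H: 5, 11.
Both eigenvalues > 0, so H is positive definite -> x* is a strict local min.

min


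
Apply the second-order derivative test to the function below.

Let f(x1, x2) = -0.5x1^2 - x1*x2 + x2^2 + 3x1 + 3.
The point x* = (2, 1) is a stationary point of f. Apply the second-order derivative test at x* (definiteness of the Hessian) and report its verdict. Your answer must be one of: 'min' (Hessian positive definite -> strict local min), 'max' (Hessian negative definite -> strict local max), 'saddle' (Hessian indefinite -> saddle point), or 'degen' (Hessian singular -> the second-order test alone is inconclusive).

Compute the Hessian H = grad^2 f:
  H = [[-1, -1], [-1, 2]]
Verify stationarity: grad f(x*) = H x* + g = (0, 0).
Eigenvalues of H: -1.3028, 2.3028.
Eigenvalues have mixed signs, so H is indefinite -> x* is a saddle point.

saddle


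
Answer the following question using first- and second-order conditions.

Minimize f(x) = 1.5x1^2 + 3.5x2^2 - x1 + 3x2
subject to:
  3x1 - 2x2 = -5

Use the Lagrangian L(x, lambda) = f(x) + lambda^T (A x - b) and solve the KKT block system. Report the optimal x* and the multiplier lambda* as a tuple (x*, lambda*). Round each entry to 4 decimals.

Form the Lagrangian:
  L(x, lambda) = (1/2) x^T Q x + c^T x + lambda^T (A x - b)
Stationarity (grad_x L = 0): Q x + c + A^T lambda = 0.
Primal feasibility: A x = b.

This gives the KKT block system:
  [ Q   A^T ] [ x     ]   [-c ]
  [ A    0  ] [ lambda ] = [ b ]

Solving the linear system:
  x*      = (-1.5867, 0.12)
  lambda* = (1.92)
  f(x*)   = 5.7733

x* = (-1.5867, 0.12), lambda* = (1.92)


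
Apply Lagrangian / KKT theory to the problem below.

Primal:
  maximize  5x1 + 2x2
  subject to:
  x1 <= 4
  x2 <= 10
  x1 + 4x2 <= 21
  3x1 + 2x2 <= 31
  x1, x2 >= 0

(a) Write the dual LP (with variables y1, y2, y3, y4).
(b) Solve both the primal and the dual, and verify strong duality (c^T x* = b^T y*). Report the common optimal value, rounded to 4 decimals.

The standard primal-dual pair for 'max c^T x s.t. A x <= b, x >= 0' is:
  Dual:  min b^T y  s.t.  A^T y >= c,  y >= 0.

So the dual LP is:
  minimize  4y1 + 10y2 + 21y3 + 31y4
  subject to:
    y1 + y3 + 3y4 >= 5
    y2 + 4y3 + 2y4 >= 2
    y1, y2, y3, y4 >= 0

Solving the primal: x* = (4, 4.25).
  primal value c^T x* = 28.5.
Solving the dual: y* = (4.5, 0, 0.5, 0).
  dual value b^T y* = 28.5.
Strong duality: c^T x* = b^T y*. Confirmed.

28.5


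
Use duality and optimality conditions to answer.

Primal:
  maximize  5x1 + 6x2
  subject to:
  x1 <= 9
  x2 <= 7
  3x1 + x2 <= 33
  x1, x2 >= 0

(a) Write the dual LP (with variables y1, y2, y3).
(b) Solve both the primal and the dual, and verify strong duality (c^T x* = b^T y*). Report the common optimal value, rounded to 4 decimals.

The standard primal-dual pair for 'max c^T x s.t. A x <= b, x >= 0' is:
  Dual:  min b^T y  s.t.  A^T y >= c,  y >= 0.

So the dual LP is:
  minimize  9y1 + 7y2 + 33y3
  subject to:
    y1 + 3y3 >= 5
    y2 + y3 >= 6
    y1, y2, y3 >= 0

Solving the primal: x* = (8.6667, 7).
  primal value c^T x* = 85.3333.
Solving the dual: y* = (0, 4.3333, 1.6667).
  dual value b^T y* = 85.3333.
Strong duality: c^T x* = b^T y*. Confirmed.

85.3333


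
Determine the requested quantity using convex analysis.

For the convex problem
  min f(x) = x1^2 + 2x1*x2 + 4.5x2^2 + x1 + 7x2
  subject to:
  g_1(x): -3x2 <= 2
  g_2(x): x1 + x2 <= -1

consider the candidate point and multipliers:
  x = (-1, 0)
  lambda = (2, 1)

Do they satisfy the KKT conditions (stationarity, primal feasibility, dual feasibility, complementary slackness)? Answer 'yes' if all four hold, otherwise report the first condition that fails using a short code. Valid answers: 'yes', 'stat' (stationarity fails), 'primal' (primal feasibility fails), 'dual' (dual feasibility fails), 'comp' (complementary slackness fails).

Gradient of f: grad f(x) = Q x + c = (-1, 5)
Constraint values g_i(x) = a_i^T x - b_i:
  g_1((-1, 0)) = -2
  g_2((-1, 0)) = 0
Stationarity residual: grad f(x) + sum_i lambda_i a_i = (0, 0)
  -> stationarity OK
Primal feasibility (all g_i <= 0): OK
Dual feasibility (all lambda_i >= 0): OK
Complementary slackness (lambda_i * g_i(x) = 0 for all i): FAILS

Verdict: the first failing condition is complementary_slackness -> comp.

comp


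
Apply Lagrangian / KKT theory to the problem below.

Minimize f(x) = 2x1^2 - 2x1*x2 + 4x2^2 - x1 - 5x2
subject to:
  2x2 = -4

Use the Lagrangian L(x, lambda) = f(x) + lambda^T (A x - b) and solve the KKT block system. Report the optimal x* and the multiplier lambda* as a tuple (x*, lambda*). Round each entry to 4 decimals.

Form the Lagrangian:
  L(x, lambda) = (1/2) x^T Q x + c^T x + lambda^T (A x - b)
Stationarity (grad_x L = 0): Q x + c + A^T lambda = 0.
Primal feasibility: A x = b.

This gives the KKT block system:
  [ Q   A^T ] [ x     ]   [-c ]
  [ A    0  ] [ lambda ] = [ b ]

Solving the linear system:
  x*      = (-0.75, -2)
  lambda* = (9.75)
  f(x*)   = 24.875

x* = (-0.75, -2), lambda* = (9.75)


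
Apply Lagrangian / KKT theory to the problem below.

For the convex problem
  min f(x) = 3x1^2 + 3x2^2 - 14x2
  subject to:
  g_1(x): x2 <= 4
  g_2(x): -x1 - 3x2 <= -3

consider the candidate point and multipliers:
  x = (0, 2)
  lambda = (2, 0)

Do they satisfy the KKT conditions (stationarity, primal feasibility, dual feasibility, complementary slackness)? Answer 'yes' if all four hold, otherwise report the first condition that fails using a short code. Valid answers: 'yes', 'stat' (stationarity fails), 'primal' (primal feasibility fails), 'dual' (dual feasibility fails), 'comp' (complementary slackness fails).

Gradient of f: grad f(x) = Q x + c = (0, -2)
Constraint values g_i(x) = a_i^T x - b_i:
  g_1((0, 2)) = -2
  g_2((0, 2)) = -3
Stationarity residual: grad f(x) + sum_i lambda_i a_i = (0, 0)
  -> stationarity OK
Primal feasibility (all g_i <= 0): OK
Dual feasibility (all lambda_i >= 0): OK
Complementary slackness (lambda_i * g_i(x) = 0 for all i): FAILS

Verdict: the first failing condition is complementary_slackness -> comp.

comp


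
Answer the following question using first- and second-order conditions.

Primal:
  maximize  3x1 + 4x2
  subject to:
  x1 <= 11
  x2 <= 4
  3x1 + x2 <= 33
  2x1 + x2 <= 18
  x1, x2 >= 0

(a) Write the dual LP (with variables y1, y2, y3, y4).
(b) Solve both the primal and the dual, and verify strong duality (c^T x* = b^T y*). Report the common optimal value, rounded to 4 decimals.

The standard primal-dual pair for 'max c^T x s.t. A x <= b, x >= 0' is:
  Dual:  min b^T y  s.t.  A^T y >= c,  y >= 0.

So the dual LP is:
  minimize  11y1 + 4y2 + 33y3 + 18y4
  subject to:
    y1 + 3y3 + 2y4 >= 3
    y2 + y3 + y4 >= 4
    y1, y2, y3, y4 >= 0

Solving the primal: x* = (7, 4).
  primal value c^T x* = 37.
Solving the dual: y* = (0, 2.5, 0, 1.5).
  dual value b^T y* = 37.
Strong duality: c^T x* = b^T y*. Confirmed.

37


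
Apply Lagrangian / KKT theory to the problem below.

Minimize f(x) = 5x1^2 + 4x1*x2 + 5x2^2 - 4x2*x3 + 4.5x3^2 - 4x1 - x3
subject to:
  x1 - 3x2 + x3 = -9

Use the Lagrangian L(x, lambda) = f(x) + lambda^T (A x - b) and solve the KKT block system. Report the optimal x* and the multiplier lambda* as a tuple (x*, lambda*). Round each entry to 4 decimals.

Form the Lagrangian:
  L(x, lambda) = (1/2) x^T Q x + c^T x + lambda^T (A x - b)
Stationarity (grad_x L = 0): Q x + c + A^T lambda = 0.
Primal feasibility: A x = b.

This gives the KKT block system:
  [ Q   A^T ] [ x     ]   [-c ]
  [ A    0  ] [ lambda ] = [ b ]

Solving the linear system:
  x*      = (-1.3553, 2.75, 0.6053)
  lambda* = (6.5526)
  f(x*)   = 31.8947

x* = (-1.3553, 2.75, 0.6053), lambda* = (6.5526)


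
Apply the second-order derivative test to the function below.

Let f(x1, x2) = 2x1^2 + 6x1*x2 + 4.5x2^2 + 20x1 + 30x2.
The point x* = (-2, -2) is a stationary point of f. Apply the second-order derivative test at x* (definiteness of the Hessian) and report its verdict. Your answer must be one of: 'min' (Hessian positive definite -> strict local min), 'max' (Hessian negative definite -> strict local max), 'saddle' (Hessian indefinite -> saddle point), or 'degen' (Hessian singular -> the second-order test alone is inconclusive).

Compute the Hessian H = grad^2 f:
  H = [[4, 6], [6, 9]]
Verify stationarity: grad f(x*) = H x* + g = (0, 0).
Eigenvalues of H: 0, 13.
H has a zero eigenvalue (singular; positive semidefinite but not definite), so H is neither positive definite, negative definite, nor indefinite. The second-order test alone is inconclusive -> degen.
(Indeed, f is constant along the null direction of H through x*, so x* is not a strict local extremum.)

degen


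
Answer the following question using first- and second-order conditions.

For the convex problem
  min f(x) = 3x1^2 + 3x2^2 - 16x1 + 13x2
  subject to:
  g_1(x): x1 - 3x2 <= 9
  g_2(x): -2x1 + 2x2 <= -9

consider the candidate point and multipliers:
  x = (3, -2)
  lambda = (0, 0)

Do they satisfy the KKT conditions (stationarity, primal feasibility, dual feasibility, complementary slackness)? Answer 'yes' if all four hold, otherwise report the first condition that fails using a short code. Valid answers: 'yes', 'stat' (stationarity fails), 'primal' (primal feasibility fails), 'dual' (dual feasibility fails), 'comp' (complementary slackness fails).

Gradient of f: grad f(x) = Q x + c = (2, 1)
Constraint values g_i(x) = a_i^T x - b_i:
  g_1((3, -2)) = 0
  g_2((3, -2)) = -1
Stationarity residual: grad f(x) + sum_i lambda_i a_i = (2, 1)
  -> stationarity FAILS
Primal feasibility (all g_i <= 0): OK
Dual feasibility (all lambda_i >= 0): OK
Complementary slackness (lambda_i * g_i(x) = 0 for all i): OK

Verdict: the first failing condition is stationarity -> stat.

stat


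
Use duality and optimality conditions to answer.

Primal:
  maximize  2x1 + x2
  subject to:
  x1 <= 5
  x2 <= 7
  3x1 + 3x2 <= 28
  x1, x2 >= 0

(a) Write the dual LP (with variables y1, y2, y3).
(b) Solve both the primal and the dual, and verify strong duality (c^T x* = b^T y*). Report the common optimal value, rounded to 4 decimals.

The standard primal-dual pair for 'max c^T x s.t. A x <= b, x >= 0' is:
  Dual:  min b^T y  s.t.  A^T y >= c,  y >= 0.

So the dual LP is:
  minimize  5y1 + 7y2 + 28y3
  subject to:
    y1 + 3y3 >= 2
    y2 + 3y3 >= 1
    y1, y2, y3 >= 0

Solving the primal: x* = (5, 4.3333).
  primal value c^T x* = 14.3333.
Solving the dual: y* = (1, 0, 0.3333).
  dual value b^T y* = 14.3333.
Strong duality: c^T x* = b^T y*. Confirmed.

14.3333


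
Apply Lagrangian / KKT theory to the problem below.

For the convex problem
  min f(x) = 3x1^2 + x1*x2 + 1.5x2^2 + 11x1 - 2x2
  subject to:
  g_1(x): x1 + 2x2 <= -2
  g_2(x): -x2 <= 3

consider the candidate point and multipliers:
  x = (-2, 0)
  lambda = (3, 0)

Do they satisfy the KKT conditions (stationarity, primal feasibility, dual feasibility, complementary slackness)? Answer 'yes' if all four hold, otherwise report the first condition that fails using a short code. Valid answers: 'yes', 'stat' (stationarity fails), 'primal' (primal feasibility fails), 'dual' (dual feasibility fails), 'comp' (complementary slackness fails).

Gradient of f: grad f(x) = Q x + c = (-1, -4)
Constraint values g_i(x) = a_i^T x - b_i:
  g_1((-2, 0)) = 0
  g_2((-2, 0)) = -3
Stationarity residual: grad f(x) + sum_i lambda_i a_i = (2, 2)
  -> stationarity FAILS
Primal feasibility (all g_i <= 0): OK
Dual feasibility (all lambda_i >= 0): OK
Complementary slackness (lambda_i * g_i(x) = 0 for all i): OK

Verdict: the first failing condition is stationarity -> stat.

stat


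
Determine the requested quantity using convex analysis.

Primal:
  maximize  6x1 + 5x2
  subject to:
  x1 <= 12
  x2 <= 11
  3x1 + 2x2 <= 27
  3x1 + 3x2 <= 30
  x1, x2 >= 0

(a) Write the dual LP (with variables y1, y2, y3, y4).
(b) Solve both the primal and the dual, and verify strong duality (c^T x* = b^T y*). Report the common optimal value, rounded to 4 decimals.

The standard primal-dual pair for 'max c^T x s.t. A x <= b, x >= 0' is:
  Dual:  min b^T y  s.t.  A^T y >= c,  y >= 0.

So the dual LP is:
  minimize  12y1 + 11y2 + 27y3 + 30y4
  subject to:
    y1 + 3y3 + 3y4 >= 6
    y2 + 2y3 + 3y4 >= 5
    y1, y2, y3, y4 >= 0

Solving the primal: x* = (7, 3).
  primal value c^T x* = 57.
Solving the dual: y* = (0, 0, 1, 1).
  dual value b^T y* = 57.
Strong duality: c^T x* = b^T y*. Confirmed.

57


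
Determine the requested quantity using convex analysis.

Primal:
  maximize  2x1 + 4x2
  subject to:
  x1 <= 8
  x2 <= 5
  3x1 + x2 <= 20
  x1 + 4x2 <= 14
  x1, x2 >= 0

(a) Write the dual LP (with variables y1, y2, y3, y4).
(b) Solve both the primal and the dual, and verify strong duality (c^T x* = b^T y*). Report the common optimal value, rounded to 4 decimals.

The standard primal-dual pair for 'max c^T x s.t. A x <= b, x >= 0' is:
  Dual:  min b^T y  s.t.  A^T y >= c,  y >= 0.

So the dual LP is:
  minimize  8y1 + 5y2 + 20y3 + 14y4
  subject to:
    y1 + 3y3 + y4 >= 2
    y2 + y3 + 4y4 >= 4
    y1, y2, y3, y4 >= 0

Solving the primal: x* = (6, 2).
  primal value c^T x* = 20.
Solving the dual: y* = (0, 0, 0.3636, 0.9091).
  dual value b^T y* = 20.
Strong duality: c^T x* = b^T y*. Confirmed.

20


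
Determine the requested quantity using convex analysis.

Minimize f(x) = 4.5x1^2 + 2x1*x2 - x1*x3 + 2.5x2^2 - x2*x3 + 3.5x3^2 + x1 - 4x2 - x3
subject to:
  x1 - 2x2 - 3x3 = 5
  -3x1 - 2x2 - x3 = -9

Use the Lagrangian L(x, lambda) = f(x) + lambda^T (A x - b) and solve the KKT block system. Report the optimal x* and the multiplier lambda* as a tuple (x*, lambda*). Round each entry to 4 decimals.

Form the Lagrangian:
  L(x, lambda) = (1/2) x^T Q x + c^T x + lambda^T (A x - b)
Stationarity (grad_x L = 0): Q x + c + A^T lambda = 0.
Primal feasibility: A x = b.

This gives the KKT block system:
  [ Q   A^T ] [ x     ]   [-c ]
  [ A    0  ] [ lambda ] = [ b ]

Solving the linear system:
  x*      = (3.1051, 0.2374, -0.7899)
  lambda* = (-5.9825, 8.0759)
  f(x*)   = 52.7704

x* = (3.1051, 0.2374, -0.7899), lambda* = (-5.9825, 8.0759)


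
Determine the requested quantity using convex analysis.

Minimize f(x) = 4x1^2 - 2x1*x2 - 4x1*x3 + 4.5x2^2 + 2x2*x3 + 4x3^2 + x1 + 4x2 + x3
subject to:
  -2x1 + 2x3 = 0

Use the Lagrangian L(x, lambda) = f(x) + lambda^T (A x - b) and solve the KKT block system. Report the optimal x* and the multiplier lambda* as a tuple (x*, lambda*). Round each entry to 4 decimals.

Form the Lagrangian:
  L(x, lambda) = (1/2) x^T Q x + c^T x + lambda^T (A x - b)
Stationarity (grad_x L = 0): Q x + c + A^T lambda = 0.
Primal feasibility: A x = b.

This gives the KKT block system:
  [ Q   A^T ] [ x     ]   [-c ]
  [ A    0  ] [ lambda ] = [ b ]

Solving the linear system:
  x*      = (-0.25, -0.4444, -0.25)
  lambda* = (0.4444)
  f(x*)   = -1.1389

x* = (-0.25, -0.4444, -0.25), lambda* = (0.4444)


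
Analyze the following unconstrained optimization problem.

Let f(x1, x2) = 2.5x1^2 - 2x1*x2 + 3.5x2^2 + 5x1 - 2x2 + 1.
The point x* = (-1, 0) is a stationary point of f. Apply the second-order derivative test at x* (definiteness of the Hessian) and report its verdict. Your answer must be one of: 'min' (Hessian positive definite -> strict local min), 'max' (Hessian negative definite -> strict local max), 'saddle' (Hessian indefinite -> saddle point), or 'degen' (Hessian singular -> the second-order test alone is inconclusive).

Compute the Hessian H = grad^2 f:
  H = [[5, -2], [-2, 7]]
Verify stationarity: grad f(x*) = H x* + g = (0, 0).
Eigenvalues of H: 3.7639, 8.2361.
Both eigenvalues > 0, so H is positive definite -> x* is a strict local min.

min


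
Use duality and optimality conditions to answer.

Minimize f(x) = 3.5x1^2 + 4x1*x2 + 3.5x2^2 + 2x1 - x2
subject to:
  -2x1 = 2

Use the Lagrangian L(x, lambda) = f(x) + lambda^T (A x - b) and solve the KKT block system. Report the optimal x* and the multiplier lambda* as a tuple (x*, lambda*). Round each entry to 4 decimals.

Form the Lagrangian:
  L(x, lambda) = (1/2) x^T Q x + c^T x + lambda^T (A x - b)
Stationarity (grad_x L = 0): Q x + c + A^T lambda = 0.
Primal feasibility: A x = b.

This gives the KKT block system:
  [ Q   A^T ] [ x     ]   [-c ]
  [ A    0  ] [ lambda ] = [ b ]

Solving the linear system:
  x*      = (-1, 0.7143)
  lambda* = (-1.0714)
  f(x*)   = -0.2857

x* = (-1, 0.7143), lambda* = (-1.0714)


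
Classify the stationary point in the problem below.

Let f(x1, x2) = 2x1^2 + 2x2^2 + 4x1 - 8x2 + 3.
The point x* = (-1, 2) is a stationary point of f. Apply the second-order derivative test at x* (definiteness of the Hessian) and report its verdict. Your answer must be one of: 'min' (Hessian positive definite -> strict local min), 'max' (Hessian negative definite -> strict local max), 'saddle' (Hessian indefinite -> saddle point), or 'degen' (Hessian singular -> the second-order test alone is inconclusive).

Compute the Hessian H = grad^2 f:
  H = [[4, 0], [0, 4]]
Verify stationarity: grad f(x*) = H x* + g = (0, 0).
Eigenvalues of H: 4, 4.
Both eigenvalues > 0, so H is positive definite -> x* is a strict local min.

min


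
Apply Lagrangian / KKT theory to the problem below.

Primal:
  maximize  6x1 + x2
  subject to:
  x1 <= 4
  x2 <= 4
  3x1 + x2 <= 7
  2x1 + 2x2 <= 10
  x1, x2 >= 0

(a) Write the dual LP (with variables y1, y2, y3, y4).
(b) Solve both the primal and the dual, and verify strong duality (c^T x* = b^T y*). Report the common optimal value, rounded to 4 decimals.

The standard primal-dual pair for 'max c^T x s.t. A x <= b, x >= 0' is:
  Dual:  min b^T y  s.t.  A^T y >= c,  y >= 0.

So the dual LP is:
  minimize  4y1 + 4y2 + 7y3 + 10y4
  subject to:
    y1 + 3y3 + 2y4 >= 6
    y2 + y3 + 2y4 >= 1
    y1, y2, y3, y4 >= 0

Solving the primal: x* = (2.3333, 0).
  primal value c^T x* = 14.
Solving the dual: y* = (0, 0, 2, 0).
  dual value b^T y* = 14.
Strong duality: c^T x* = b^T y*. Confirmed.

14


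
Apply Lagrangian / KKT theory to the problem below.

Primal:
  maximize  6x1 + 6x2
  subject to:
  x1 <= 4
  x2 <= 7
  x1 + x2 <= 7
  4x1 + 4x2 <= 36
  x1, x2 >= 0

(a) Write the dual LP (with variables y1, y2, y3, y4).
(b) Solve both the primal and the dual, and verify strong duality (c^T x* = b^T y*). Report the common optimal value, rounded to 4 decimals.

The standard primal-dual pair for 'max c^T x s.t. A x <= b, x >= 0' is:
  Dual:  min b^T y  s.t.  A^T y >= c,  y >= 0.

So the dual LP is:
  minimize  4y1 + 7y2 + 7y3 + 36y4
  subject to:
    y1 + y3 + 4y4 >= 6
    y2 + y3 + 4y4 >= 6
    y1, y2, y3, y4 >= 0

Solving the primal: x* = (0, 7).
  primal value c^T x* = 42.
Solving the dual: y* = (0, 0, 6, 0).
  dual value b^T y* = 42.
Strong duality: c^T x* = b^T y*. Confirmed.

42


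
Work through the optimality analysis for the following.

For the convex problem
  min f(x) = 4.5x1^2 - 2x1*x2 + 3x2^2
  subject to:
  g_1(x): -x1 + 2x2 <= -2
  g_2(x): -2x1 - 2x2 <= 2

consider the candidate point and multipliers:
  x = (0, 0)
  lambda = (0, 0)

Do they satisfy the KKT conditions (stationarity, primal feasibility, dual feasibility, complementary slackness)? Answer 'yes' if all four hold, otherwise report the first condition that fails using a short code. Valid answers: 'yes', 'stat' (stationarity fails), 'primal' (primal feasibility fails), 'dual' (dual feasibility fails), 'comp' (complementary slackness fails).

Gradient of f: grad f(x) = Q x + c = (0, 0)
Constraint values g_i(x) = a_i^T x - b_i:
  g_1((0, 0)) = 2
  g_2((0, 0)) = -2
Stationarity residual: grad f(x) + sum_i lambda_i a_i = (0, 0)
  -> stationarity OK
Primal feasibility (all g_i <= 0): FAILS
Dual feasibility (all lambda_i >= 0): OK
Complementary slackness (lambda_i * g_i(x) = 0 for all i): OK

Verdict: the first failing condition is primal_feasibility -> primal.

primal


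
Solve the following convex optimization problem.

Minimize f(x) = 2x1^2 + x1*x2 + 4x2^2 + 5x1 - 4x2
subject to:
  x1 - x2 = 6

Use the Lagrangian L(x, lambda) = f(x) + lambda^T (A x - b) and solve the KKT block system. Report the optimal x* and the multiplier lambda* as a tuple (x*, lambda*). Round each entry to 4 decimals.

Form the Lagrangian:
  L(x, lambda) = (1/2) x^T Q x + c^T x + lambda^T (A x - b)
Stationarity (grad_x L = 0): Q x + c + A^T lambda = 0.
Primal feasibility: A x = b.

This gives the KKT block system:
  [ Q   A^T ] [ x     ]   [-c ]
  [ A    0  ] [ lambda ] = [ b ]

Solving the linear system:
  x*      = (3.7857, -2.2143)
  lambda* = (-17.9286)
  f(x*)   = 67.6786

x* = (3.7857, -2.2143), lambda* = (-17.9286)


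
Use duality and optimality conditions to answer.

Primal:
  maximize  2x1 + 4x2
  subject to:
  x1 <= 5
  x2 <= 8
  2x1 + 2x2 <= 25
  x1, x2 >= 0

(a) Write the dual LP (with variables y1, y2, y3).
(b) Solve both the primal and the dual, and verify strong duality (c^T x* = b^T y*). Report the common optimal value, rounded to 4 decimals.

The standard primal-dual pair for 'max c^T x s.t. A x <= b, x >= 0' is:
  Dual:  min b^T y  s.t.  A^T y >= c,  y >= 0.

So the dual LP is:
  minimize  5y1 + 8y2 + 25y3
  subject to:
    y1 + 2y3 >= 2
    y2 + 2y3 >= 4
    y1, y2, y3 >= 0

Solving the primal: x* = (4.5, 8).
  primal value c^T x* = 41.
Solving the dual: y* = (0, 2, 1).
  dual value b^T y* = 41.
Strong duality: c^T x* = b^T y*. Confirmed.

41


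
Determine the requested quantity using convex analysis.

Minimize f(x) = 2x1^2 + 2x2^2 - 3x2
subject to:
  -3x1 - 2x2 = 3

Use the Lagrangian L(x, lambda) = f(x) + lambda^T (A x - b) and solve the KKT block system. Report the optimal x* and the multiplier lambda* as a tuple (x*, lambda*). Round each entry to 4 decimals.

Form the Lagrangian:
  L(x, lambda) = (1/2) x^T Q x + c^T x + lambda^T (A x - b)
Stationarity (grad_x L = 0): Q x + c + A^T lambda = 0.
Primal feasibility: A x = b.

This gives the KKT block system:
  [ Q   A^T ] [ x     ]   [-c ]
  [ A    0  ] [ lambda ] = [ b ]

Solving the linear system:
  x*      = (-1.0385, 0.0577)
  lambda* = (-1.3846)
  f(x*)   = 1.9904

x* = (-1.0385, 0.0577), lambda* = (-1.3846)


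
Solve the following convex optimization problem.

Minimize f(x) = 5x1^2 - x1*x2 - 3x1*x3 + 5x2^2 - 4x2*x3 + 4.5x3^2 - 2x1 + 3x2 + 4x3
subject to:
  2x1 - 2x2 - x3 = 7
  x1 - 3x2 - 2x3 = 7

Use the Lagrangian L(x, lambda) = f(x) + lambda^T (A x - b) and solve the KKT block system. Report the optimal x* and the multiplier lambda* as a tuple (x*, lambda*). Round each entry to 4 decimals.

Form the Lagrangian:
  L(x, lambda) = (1/2) x^T Q x + c^T x + lambda^T (A x - b)
Stationarity (grad_x L = 0): Q x + c + A^T lambda = 0.
Primal feasibility: A x = b.

This gives the KKT block system:
  [ Q   A^T ] [ x     ]   [-c ]
  [ A    0  ] [ lambda ] = [ b ]

Solving the linear system:
  x*      = (1.9022, -1.2933, -0.6089)
  lambda* = (-12.757, 5.3715)
  f(x*)   = 20.7891

x* = (1.9022, -1.2933, -0.6089), lambda* = (-12.757, 5.3715)


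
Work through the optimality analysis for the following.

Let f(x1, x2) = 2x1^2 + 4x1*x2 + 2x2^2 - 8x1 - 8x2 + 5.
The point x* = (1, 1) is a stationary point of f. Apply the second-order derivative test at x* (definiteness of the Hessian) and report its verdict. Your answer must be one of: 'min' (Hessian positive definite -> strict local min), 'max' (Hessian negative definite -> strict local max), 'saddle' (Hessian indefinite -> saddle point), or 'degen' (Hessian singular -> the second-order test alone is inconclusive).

Compute the Hessian H = grad^2 f:
  H = [[4, 4], [4, 4]]
Verify stationarity: grad f(x*) = H x* + g = (0, 0).
Eigenvalues of H: 0, 8.
H has a zero eigenvalue (singular; positive semidefinite but not definite), so H is neither positive definite, negative definite, nor indefinite. The second-order test alone is inconclusive -> degen.
(Indeed, f is constant along the null direction of H through x*, so x* is not a strict local extremum.)

degen


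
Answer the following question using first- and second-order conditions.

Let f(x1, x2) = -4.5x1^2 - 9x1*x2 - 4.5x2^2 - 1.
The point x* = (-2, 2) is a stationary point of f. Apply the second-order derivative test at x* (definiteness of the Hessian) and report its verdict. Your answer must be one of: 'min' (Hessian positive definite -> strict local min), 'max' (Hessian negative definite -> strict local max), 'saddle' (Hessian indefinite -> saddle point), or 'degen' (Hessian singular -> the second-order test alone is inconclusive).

Compute the Hessian H = grad^2 f:
  H = [[-9, -9], [-9, -9]]
Verify stationarity: grad f(x*) = H x* + g = (0, 0).
Eigenvalues of H: -18, 0.
H has a zero eigenvalue (singular; negative semidefinite but not definite), so H is neither positive definite, negative definite, nor indefinite. The second-order test alone is inconclusive -> degen.
(Indeed, f is constant along the null direction of H through x*, so x* is not a strict local extremum.)

degen


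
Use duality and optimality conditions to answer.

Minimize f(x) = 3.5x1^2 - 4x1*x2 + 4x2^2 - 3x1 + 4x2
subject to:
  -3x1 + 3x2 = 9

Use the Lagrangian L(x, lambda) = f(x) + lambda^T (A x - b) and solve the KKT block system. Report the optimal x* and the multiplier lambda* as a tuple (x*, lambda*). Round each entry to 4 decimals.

Form the Lagrangian:
  L(x, lambda) = (1/2) x^T Q x + c^T x + lambda^T (A x - b)
Stationarity (grad_x L = 0): Q x + c + A^T lambda = 0.
Primal feasibility: A x = b.

This gives the KKT block system:
  [ Q   A^T ] [ x     ]   [-c ]
  [ A    0  ] [ lambda ] = [ b ]

Solving the linear system:
  x*      = (-1.8571, 1.1429)
  lambda* = (-6.8571)
  f(x*)   = 35.9286

x* = (-1.8571, 1.1429), lambda* = (-6.8571)


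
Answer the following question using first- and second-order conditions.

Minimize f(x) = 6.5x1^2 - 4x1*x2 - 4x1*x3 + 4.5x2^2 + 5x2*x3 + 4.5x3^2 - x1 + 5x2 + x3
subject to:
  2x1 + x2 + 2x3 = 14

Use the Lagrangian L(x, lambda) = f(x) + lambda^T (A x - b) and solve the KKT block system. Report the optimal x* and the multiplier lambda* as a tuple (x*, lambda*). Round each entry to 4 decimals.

Form the Lagrangian:
  L(x, lambda) = (1/2) x^T Q x + c^T x + lambda^T (A x - b)
Stationarity (grad_x L = 0): Q x + c + A^T lambda = 0.
Primal feasibility: A x = b.

This gives the KKT block system:
  [ Q   A^T ] [ x     ]   [-c ]
  [ A    0  ] [ lambda ] = [ b ]

Solving the linear system:
  x*      = (3.0966, -0.0414, 3.9241)
  lambda* = (-11.8621)
  f(x*)   = 83.3448

x* = (3.0966, -0.0414, 3.9241), lambda* = (-11.8621)


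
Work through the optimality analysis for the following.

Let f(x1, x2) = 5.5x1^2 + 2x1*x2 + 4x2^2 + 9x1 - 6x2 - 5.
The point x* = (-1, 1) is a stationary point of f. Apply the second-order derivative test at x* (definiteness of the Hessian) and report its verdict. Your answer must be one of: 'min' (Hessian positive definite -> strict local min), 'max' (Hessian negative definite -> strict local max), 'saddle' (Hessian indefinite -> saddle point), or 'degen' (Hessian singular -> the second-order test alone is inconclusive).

Compute the Hessian H = grad^2 f:
  H = [[11, 2], [2, 8]]
Verify stationarity: grad f(x*) = H x* + g = (0, 0).
Eigenvalues of H: 7, 12.
Both eigenvalues > 0, so H is positive definite -> x* is a strict local min.

min


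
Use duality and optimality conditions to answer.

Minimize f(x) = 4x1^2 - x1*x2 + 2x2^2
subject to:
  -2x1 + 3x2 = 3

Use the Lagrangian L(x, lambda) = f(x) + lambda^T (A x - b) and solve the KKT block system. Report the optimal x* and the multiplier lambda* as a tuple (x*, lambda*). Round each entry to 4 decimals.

Form the Lagrangian:
  L(x, lambda) = (1/2) x^T Q x + c^T x + lambda^T (A x - b)
Stationarity (grad_x L = 0): Q x + c + A^T lambda = 0.
Primal feasibility: A x = b.

This gives the KKT block system:
  [ Q   A^T ] [ x     ]   [-c ]
  [ A    0  ] [ lambda ] = [ b ]

Solving the linear system:
  x*      = (-0.1974, 0.8684)
  lambda* = (-1.2237)
  f(x*)   = 1.8355

x* = (-0.1974, 0.8684), lambda* = (-1.2237)


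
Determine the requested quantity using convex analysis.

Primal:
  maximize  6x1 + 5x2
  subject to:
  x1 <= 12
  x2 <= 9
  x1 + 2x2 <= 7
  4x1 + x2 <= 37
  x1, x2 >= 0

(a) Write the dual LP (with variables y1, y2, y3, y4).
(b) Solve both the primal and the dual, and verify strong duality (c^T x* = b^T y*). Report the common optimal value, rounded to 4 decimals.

The standard primal-dual pair for 'max c^T x s.t. A x <= b, x >= 0' is:
  Dual:  min b^T y  s.t.  A^T y >= c,  y >= 0.

So the dual LP is:
  minimize  12y1 + 9y2 + 7y3 + 37y4
  subject to:
    y1 + y3 + 4y4 >= 6
    y2 + 2y3 + y4 >= 5
    y1, y2, y3, y4 >= 0

Solving the primal: x* = (7, 0).
  primal value c^T x* = 42.
Solving the dual: y* = (0, 0, 6, 0).
  dual value b^T y* = 42.
Strong duality: c^T x* = b^T y*. Confirmed.

42


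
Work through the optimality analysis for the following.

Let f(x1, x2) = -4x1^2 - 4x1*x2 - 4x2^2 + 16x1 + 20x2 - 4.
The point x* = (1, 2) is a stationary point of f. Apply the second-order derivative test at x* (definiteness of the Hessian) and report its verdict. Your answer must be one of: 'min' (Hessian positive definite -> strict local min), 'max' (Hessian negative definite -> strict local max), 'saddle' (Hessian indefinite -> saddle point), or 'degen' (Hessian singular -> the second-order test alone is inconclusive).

Compute the Hessian H = grad^2 f:
  H = [[-8, -4], [-4, -8]]
Verify stationarity: grad f(x*) = H x* + g = (0, 0).
Eigenvalues of H: -12, -4.
Both eigenvalues < 0, so H is negative definite -> x* is a strict local max.

max


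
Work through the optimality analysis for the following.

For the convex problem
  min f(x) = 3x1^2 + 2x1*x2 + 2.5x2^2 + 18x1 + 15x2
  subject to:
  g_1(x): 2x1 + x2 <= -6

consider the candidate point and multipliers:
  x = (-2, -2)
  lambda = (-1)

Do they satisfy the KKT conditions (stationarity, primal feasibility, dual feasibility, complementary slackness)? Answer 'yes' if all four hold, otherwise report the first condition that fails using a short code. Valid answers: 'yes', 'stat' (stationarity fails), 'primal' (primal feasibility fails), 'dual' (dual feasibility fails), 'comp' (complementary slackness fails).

Gradient of f: grad f(x) = Q x + c = (2, 1)
Constraint values g_i(x) = a_i^T x - b_i:
  g_1((-2, -2)) = 0
Stationarity residual: grad f(x) + sum_i lambda_i a_i = (0, 0)
  -> stationarity OK
Primal feasibility (all g_i <= 0): OK
Dual feasibility (all lambda_i >= 0): FAILS
Complementary slackness (lambda_i * g_i(x) = 0 for all i): OK

Verdict: the first failing condition is dual_feasibility -> dual.

dual


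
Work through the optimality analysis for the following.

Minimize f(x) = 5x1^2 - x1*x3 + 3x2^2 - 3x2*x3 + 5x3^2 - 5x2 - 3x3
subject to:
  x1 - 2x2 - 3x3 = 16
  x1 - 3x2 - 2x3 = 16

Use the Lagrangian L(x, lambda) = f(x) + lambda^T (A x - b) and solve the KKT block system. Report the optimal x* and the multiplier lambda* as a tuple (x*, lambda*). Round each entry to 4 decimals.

Form the Lagrangian:
  L(x, lambda) = (1/2) x^T Q x + c^T x + lambda^T (A x - b)
Stationarity (grad_x L = 0): Q x + c + A^T lambda = 0.
Primal feasibility: A x = b.

This gives the KKT block system:
  [ Q   A^T ] [ x     ]   [-c ]
  [ A    0  ] [ lambda ] = [ b ]

Solving the linear system:
  x*      = (0.48, -3.104, -3.104)
  lambda* = (-9.4, 1.496)
  f(x*)   = 75.648

x* = (0.48, -3.104, -3.104), lambda* = (-9.4, 1.496)


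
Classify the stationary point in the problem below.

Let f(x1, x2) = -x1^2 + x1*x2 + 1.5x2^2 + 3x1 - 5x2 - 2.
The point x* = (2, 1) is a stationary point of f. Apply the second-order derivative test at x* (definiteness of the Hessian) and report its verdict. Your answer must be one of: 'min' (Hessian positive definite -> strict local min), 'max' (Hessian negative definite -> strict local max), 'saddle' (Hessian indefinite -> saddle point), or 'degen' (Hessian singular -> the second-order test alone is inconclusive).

Compute the Hessian H = grad^2 f:
  H = [[-2, 1], [1, 3]]
Verify stationarity: grad f(x*) = H x* + g = (0, 0).
Eigenvalues of H: -2.1926, 3.1926.
Eigenvalues have mixed signs, so H is indefinite -> x* is a saddle point.

saddle


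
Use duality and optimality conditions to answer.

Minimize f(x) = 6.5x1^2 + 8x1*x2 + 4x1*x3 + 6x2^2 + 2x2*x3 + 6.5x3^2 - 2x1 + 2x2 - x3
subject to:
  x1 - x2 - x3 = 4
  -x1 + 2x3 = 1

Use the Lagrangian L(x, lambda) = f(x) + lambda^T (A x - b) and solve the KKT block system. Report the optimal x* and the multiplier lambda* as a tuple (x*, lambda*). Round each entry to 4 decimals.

Form the Lagrangian:
  L(x, lambda) = (1/2) x^T Q x + c^T x + lambda^T (A x - b)
Stationarity (grad_x L = 0): Q x + c + A^T lambda = 0.
Primal feasibility: A x = b.

This gives the KKT block system:
  [ Q   A^T ] [ x     ]   [-c ]
  [ A    0  ] [ lambda ] = [ b ]

Solving the linear system:
  x*      = (1.9612, -3.5194, 1.4806)
  lambda* = (-21.5814, -20.3178)
  f(x*)   = 47.1008

x* = (1.9612, -3.5194, 1.4806), lambda* = (-21.5814, -20.3178)


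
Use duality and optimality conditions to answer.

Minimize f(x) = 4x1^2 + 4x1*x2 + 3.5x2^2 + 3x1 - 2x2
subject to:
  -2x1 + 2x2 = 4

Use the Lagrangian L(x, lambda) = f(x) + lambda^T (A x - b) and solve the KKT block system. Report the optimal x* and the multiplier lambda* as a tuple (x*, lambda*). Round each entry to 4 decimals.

Form the Lagrangian:
  L(x, lambda) = (1/2) x^T Q x + c^T x + lambda^T (A x - b)
Stationarity (grad_x L = 0): Q x + c + A^T lambda = 0.
Primal feasibility: A x = b.

This gives the KKT block system:
  [ Q   A^T ] [ x     ]   [-c ]
  [ A    0  ] [ lambda ] = [ b ]

Solving the linear system:
  x*      = (-1, 1)
  lambda* = (-0.5)
  f(x*)   = -1.5

x* = (-1, 1), lambda* = (-0.5)


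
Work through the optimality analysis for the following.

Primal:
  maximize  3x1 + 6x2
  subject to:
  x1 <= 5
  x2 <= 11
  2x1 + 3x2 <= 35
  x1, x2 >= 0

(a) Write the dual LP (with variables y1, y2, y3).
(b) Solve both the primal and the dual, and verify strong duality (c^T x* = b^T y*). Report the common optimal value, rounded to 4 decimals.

The standard primal-dual pair for 'max c^T x s.t. A x <= b, x >= 0' is:
  Dual:  min b^T y  s.t.  A^T y >= c,  y >= 0.

So the dual LP is:
  minimize  5y1 + 11y2 + 35y3
  subject to:
    y1 + 2y3 >= 3
    y2 + 3y3 >= 6
    y1, y2, y3 >= 0

Solving the primal: x* = (1, 11).
  primal value c^T x* = 69.
Solving the dual: y* = (0, 1.5, 1.5).
  dual value b^T y* = 69.
Strong duality: c^T x* = b^T y*. Confirmed.

69


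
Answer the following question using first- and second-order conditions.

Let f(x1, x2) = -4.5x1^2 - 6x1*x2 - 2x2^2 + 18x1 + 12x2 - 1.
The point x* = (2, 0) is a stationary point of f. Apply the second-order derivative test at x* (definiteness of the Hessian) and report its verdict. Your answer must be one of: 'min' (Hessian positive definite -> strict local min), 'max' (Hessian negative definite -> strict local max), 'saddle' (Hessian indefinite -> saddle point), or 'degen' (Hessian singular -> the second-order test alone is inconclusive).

Compute the Hessian H = grad^2 f:
  H = [[-9, -6], [-6, -4]]
Verify stationarity: grad f(x*) = H x* + g = (0, 0).
Eigenvalues of H: -13, 0.
H has a zero eigenvalue (singular; negative semidefinite but not definite), so H is neither positive definite, negative definite, nor indefinite. The second-order test alone is inconclusive -> degen.
(Indeed, f is constant along the null direction of H through x*, so x* is not a strict local extremum.)

degen


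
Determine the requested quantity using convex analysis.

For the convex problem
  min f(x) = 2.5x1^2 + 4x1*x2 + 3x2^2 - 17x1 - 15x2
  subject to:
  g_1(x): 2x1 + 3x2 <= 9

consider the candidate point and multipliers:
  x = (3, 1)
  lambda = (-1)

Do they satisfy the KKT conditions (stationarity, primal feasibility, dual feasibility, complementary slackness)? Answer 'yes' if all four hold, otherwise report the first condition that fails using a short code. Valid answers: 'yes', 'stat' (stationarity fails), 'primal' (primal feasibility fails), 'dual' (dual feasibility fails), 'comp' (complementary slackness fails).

Gradient of f: grad f(x) = Q x + c = (2, 3)
Constraint values g_i(x) = a_i^T x - b_i:
  g_1((3, 1)) = 0
Stationarity residual: grad f(x) + sum_i lambda_i a_i = (0, 0)
  -> stationarity OK
Primal feasibility (all g_i <= 0): OK
Dual feasibility (all lambda_i >= 0): FAILS
Complementary slackness (lambda_i * g_i(x) = 0 for all i): OK

Verdict: the first failing condition is dual_feasibility -> dual.

dual


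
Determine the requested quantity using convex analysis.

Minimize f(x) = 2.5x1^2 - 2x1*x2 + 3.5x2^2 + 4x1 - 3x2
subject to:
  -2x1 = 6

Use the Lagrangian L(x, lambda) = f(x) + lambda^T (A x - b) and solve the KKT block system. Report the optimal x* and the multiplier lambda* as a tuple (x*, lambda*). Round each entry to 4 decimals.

Form the Lagrangian:
  L(x, lambda) = (1/2) x^T Q x + c^T x + lambda^T (A x - b)
Stationarity (grad_x L = 0): Q x + c + A^T lambda = 0.
Primal feasibility: A x = b.

This gives the KKT block system:
  [ Q   A^T ] [ x     ]   [-c ]
  [ A    0  ] [ lambda ] = [ b ]

Solving the linear system:
  x*      = (-3, -0.4286)
  lambda* = (-5.0714)
  f(x*)   = 9.8571

x* = (-3, -0.4286), lambda* = (-5.0714)


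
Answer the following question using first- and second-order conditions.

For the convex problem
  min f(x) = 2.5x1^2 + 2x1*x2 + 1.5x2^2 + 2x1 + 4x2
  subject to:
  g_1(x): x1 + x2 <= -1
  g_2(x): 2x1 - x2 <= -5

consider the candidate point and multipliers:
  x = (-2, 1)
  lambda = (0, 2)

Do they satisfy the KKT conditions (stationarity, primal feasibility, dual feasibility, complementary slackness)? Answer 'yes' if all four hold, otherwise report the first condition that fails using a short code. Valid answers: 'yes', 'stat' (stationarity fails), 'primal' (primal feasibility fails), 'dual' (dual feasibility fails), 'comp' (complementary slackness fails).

Gradient of f: grad f(x) = Q x + c = (-6, 3)
Constraint values g_i(x) = a_i^T x - b_i:
  g_1((-2, 1)) = 0
  g_2((-2, 1)) = 0
Stationarity residual: grad f(x) + sum_i lambda_i a_i = (-2, 1)
  -> stationarity FAILS
Primal feasibility (all g_i <= 0): OK
Dual feasibility (all lambda_i >= 0): OK
Complementary slackness (lambda_i * g_i(x) = 0 for all i): OK

Verdict: the first failing condition is stationarity -> stat.

stat
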